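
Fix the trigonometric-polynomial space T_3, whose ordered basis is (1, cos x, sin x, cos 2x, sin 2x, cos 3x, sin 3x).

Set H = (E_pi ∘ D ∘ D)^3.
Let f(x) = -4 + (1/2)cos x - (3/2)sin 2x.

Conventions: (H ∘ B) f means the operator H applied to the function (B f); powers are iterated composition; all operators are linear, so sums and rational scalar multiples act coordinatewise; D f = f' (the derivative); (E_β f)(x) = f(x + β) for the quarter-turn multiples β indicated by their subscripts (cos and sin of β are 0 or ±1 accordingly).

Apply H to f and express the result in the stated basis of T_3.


D f = -(1/2)sin x - 3cos 2x
D D f = -(1/2)cos x + 6sin 2x
E_pi D D f = (1/2)cos x + 6sin 2x
D (E_pi ∘ D ∘ D) f = -(1/2)sin x + 12cos 2x
D D (E_pi ∘ D ∘ D) f = -(1/2)cos x - 24sin 2x
E_pi D D (E_pi ∘ D ∘ D) f = (1/2)cos x - 24sin 2x
D (E_pi ∘ D ∘ D) (E_pi ∘ D ∘ D) f = -(1/2)sin x - 48cos 2x
D D (E_pi ∘ D ∘ D) (E_pi ∘ D ∘ D) f = -(1/2)cos x + 96sin 2x
E_pi D D (E_pi ∘ D ∘ D) (E_pi ∘ D ∘ D) f = (1/2)cos x + 96sin 2x

g(x) = (1/2)cos x + 96sin 2x


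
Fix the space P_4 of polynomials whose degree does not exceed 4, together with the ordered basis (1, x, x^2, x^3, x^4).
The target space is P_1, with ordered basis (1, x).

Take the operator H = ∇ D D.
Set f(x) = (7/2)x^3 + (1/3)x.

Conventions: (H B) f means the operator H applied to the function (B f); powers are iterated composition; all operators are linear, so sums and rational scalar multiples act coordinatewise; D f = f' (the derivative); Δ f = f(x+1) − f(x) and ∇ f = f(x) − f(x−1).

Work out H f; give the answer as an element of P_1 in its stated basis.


D f = (21/2)x^2 + 1/3
D D f = 21x
∇ D D f = 21

the result is g(x) = 21


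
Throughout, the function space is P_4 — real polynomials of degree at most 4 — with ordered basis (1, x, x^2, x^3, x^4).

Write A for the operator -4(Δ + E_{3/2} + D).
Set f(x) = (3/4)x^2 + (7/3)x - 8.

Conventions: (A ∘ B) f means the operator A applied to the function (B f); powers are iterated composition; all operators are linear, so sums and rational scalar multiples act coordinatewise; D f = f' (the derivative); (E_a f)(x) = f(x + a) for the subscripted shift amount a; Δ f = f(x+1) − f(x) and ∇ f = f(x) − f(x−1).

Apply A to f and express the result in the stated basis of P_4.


the result is g(x) = -3x^2 - (91/3)x - 125/12

Δ f = (3/2)x + 37/12
E_{3/2} f = (3/4)x^2 + (55/12)x - 45/16
D f = (3/2)x + 7/3
(Δ + E_{3/2} + D) f = (3/4)x^2 + (91/12)x + 125/48
(-4(Δ + E_{3/2} + D)) f = -3x^2 - (91/3)x - 125/12


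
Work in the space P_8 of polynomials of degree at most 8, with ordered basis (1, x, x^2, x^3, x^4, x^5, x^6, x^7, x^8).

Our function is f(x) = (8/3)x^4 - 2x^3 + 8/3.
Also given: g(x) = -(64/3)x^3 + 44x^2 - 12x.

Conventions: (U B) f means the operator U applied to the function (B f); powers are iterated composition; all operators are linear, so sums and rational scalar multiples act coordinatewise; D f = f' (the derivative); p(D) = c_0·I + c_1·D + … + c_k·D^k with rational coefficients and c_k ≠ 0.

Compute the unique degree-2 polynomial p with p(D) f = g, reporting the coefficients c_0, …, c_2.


p(D) = -2·D + D^2, i.e. c_0 = 0, c_1 = -2, c_2 = 1

D^0 f = (8/3)x^4 - 2x^3 + 8/3
D^1 f = (32/3)x^3 - 6x^2
D^2 f = 32x^2 - 12x
matching coefficients of g against c_0 f + c_1 Df + … from the top degree down determines the c_i
solution: c_0 = 0, c_1 = -2, c_2 = 1


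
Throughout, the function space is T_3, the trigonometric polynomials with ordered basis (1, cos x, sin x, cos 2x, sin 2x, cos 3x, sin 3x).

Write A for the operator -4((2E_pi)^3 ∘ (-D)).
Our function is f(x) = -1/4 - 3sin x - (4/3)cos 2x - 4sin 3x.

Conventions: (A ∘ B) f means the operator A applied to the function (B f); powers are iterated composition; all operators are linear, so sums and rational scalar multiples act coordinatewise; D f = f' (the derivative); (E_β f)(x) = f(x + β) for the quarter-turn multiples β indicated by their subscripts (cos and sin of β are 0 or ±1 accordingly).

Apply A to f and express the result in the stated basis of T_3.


the result is g(x) = 96cos x + (256/3)sin 2x + 384cos 3x

D f = -3cos x + (8/3)sin 2x - 12cos 3x
(-D) f = 3cos x - (8/3)sin 2x + 12cos 3x
E_pi (-D) f = -3cos x - (8/3)sin 2x - 12cos 3x
(2E_pi) (-D) f = -6cos x - (16/3)sin 2x - 24cos 3x
E_pi (2E_pi) (-D) f = 6cos x - (16/3)sin 2x + 24cos 3x
(2E_pi) (2E_pi) (-D) f = 12cos x - (32/3)sin 2x + 48cos 3x
E_pi (2E_pi) (2E_pi) (-D) f = -12cos x - (32/3)sin 2x - 48cos 3x
(2E_pi) (2E_pi) (2E_pi) (-D) f = -24cos x - (64/3)sin 2x - 96cos 3x
(-4((2E_pi)^3 ∘ (-D))) f = 96cos x + (256/3)sin 2x + 384cos 3x


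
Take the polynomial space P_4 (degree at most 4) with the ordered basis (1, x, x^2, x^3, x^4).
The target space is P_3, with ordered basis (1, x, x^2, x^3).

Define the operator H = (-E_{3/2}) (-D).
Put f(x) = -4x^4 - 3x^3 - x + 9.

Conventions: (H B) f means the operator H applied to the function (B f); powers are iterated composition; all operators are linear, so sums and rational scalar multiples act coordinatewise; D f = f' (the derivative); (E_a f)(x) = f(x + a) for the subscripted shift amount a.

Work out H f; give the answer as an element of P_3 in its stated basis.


the image equals g(x) = -16x^3 - 81x^2 - 135x - 301/4

D f = -16x^3 - 9x^2 - 1
(-D) f = 16x^3 + 9x^2 + 1
E_{3/2} (-D) f = 16x^3 + 81x^2 + 135x + 301/4
(-E_{3/2}) (-D) f = -16x^3 - 81x^2 - 135x - 301/4


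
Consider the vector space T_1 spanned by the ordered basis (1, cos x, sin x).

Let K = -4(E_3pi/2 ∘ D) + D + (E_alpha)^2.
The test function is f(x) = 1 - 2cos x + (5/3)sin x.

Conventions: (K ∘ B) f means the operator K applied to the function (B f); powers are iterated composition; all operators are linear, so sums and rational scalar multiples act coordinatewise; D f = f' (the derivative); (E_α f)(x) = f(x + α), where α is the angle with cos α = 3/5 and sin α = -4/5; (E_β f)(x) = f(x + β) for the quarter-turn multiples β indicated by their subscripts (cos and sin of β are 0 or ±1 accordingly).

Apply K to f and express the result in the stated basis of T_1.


g(x) = 1 + (647/75)cos x - (529/75)sin x

D f = (5/3)cos x + 2sin x
E_3pi/2 D f = -2cos x + (5/3)sin x
(-4(E_3pi/2 ∘ D)) f = 8cos x - (20/3)sin x
D f = (5/3)cos x + 2sin x
E_alpha f = 1 - (38/15)cos x - (3/5)sin x
E_alpha E_alpha f = 1 - (26/25)cos x - (179/75)sin x
(-4(E_3pi/2 ∘ D) + D + (E_alpha)^2) f = 1 + (647/75)cos x - (529/75)sin x


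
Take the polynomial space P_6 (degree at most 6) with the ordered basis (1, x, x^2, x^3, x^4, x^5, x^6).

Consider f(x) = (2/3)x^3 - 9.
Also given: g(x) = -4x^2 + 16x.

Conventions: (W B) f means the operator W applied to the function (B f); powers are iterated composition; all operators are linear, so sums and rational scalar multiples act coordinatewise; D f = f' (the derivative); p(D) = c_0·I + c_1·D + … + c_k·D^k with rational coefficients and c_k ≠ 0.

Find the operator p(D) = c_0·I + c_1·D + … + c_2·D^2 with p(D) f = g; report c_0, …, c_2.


p(D) = -2·D + 4·D^2, i.e. c_0 = 0, c_1 = -2, c_2 = 4

D^0 f = (2/3)x^3 - 9
D^1 f = 2x^2
D^2 f = 4x
matching coefficients of g against c_0 f + c_1 Df + … from the top degree down determines the c_i
solution: c_0 = 0, c_1 = -2, c_2 = 4


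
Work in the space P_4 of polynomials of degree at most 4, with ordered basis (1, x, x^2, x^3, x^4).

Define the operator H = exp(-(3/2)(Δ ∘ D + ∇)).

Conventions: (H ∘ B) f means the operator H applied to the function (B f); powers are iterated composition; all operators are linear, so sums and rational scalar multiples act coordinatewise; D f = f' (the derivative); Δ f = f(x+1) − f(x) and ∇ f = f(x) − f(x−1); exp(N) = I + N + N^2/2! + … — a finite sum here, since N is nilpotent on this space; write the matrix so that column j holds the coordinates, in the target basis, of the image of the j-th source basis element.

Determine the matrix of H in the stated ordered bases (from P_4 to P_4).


the matrix is [[1, -3/2, 3/4, -21/8, 369/16]; [0, 1, -3, 9/4, -21/2]; [0, 0, 1, -9/2, 9/2]; [0, 0, 0, 1, -6]; [0, 0, 0, 0, 1]] (rows listed top to bottom)

image of 1: 1
image of x: x - 3/2
image of x^2: x^2 - 3x + 3/4
image of x^3: x^3 - (9/2)x^2 + (9/4)x - 21/8
image of x^4: x^4 - 6x^3 + (9/2)x^2 - (21/2)x + 369/16
each image's coordinates form column j of the matrix


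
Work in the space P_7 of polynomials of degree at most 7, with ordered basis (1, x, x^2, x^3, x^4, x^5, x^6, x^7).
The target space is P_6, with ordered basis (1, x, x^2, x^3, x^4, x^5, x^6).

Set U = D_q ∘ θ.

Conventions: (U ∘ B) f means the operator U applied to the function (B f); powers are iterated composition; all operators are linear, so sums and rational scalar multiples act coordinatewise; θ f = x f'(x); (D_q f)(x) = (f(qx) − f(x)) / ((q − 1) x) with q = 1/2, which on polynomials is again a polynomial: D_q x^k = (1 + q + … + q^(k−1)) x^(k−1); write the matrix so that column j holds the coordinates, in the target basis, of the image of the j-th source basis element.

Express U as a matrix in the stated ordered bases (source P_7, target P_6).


image of 1: 0
image of x: 1
image of x^2: 3x
image of x^3: (21/4)x^2
image of x^4: (15/2)x^3
image of x^5: (155/16)x^4
image of x^6: (189/16)x^5
image of x^7: (889/64)x^6
each image's coordinates form column j of the matrix

the matrix is [[0, 1, 0, 0, 0, 0, 0, 0]; [0, 0, 3, 0, 0, 0, 0, 0]; [0, 0, 0, 21/4, 0, 0, 0, 0]; [0, 0, 0, 0, 15/2, 0, 0, 0]; [0, 0, 0, 0, 0, 155/16, 0, 0]; [0, 0, 0, 0, 0, 0, 189/16, 0]; [0, 0, 0, 0, 0, 0, 0, 889/64]] (rows listed top to bottom)


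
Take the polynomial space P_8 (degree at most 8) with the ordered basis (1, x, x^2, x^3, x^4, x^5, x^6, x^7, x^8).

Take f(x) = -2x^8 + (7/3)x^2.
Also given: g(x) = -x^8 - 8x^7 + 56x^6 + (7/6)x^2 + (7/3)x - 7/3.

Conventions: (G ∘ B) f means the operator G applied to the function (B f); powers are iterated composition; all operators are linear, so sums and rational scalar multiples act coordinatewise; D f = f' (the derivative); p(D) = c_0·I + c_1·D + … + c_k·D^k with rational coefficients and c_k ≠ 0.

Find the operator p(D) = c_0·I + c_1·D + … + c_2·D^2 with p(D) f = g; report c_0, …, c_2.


D^0 f = -2x^8 + (7/3)x^2
D^1 f = -16x^7 + (14/3)x
D^2 f = -112x^6 + 14/3
matching coefficients of g against c_0 f + c_1 Df + … from the top degree down determines the c_i
solution: c_0 = 1/2, c_1 = 1/2, c_2 = -1/2

c_0 = 1/2, c_1 = 1/2, c_2 = -1/2


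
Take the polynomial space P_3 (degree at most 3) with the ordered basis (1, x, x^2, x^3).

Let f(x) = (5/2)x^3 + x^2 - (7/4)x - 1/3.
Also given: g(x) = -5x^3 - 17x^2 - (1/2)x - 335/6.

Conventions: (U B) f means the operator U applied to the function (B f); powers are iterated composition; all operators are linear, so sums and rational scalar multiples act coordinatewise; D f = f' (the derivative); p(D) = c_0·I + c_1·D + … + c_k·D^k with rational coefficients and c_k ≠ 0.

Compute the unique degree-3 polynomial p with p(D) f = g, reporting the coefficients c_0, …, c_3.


p(D) = -2·I − 2·D − 4·D^3, i.e. c_0 = -2, c_1 = -2, c_2 = 0, c_3 = -4

D^0 f = (5/2)x^3 + x^2 - (7/4)x - 1/3
D^1 f = (15/2)x^2 + 2x - 7/4
D^2 f = 15x + 2
D^3 f = 15
matching coefficients of g against c_0 f + c_1 Df + … from the top degree down determines the c_i
solution: c_0 = -2, c_1 = -2, c_2 = 0, c_3 = -4


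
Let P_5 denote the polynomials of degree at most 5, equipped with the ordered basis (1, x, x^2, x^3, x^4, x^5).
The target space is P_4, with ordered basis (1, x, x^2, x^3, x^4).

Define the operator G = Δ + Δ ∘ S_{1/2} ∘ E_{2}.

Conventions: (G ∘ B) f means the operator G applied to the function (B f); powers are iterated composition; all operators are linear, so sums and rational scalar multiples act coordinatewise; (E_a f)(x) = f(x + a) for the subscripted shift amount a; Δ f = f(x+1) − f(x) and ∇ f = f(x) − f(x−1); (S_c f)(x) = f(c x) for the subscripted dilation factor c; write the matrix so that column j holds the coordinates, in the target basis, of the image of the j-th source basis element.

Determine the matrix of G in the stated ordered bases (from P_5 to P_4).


the matrix is [[0, 3/2, 13/4, 69/8, 385/16, 2133/32]; [0, 0, 5/2, 51/8, 77/4, 2005/32]; [0, 0, 0, 27/8, 75/8, 465/16]; [0, 0, 0, 0, 17/4, 205/16]; [0, 0, 0, 0, 0, 165/32]] (rows listed top to bottom)

image of 1: 0
image of x: 3/2
image of x^2: (5/2)x + 13/4
image of x^3: (27/8)x^2 + (51/8)x + 69/8
image of x^4: (17/4)x^3 + (75/8)x^2 + (77/4)x + 385/16
image of x^5: (165/32)x^4 + (205/16)x^3 + (465/16)x^2 + (2005/32)x + 2133/32
each image's coordinates form column j of the matrix


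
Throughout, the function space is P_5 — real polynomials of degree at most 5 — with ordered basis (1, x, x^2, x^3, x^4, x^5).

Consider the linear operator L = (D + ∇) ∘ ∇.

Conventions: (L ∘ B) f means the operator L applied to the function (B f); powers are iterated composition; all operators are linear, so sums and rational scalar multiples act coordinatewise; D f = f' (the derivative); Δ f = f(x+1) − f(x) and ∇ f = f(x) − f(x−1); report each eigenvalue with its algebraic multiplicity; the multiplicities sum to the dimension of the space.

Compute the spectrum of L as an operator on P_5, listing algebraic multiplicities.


λ = 0 (multiplicity 6)

image of 1: 0
image of x: 0
image of x^2: 4
image of x^3: 12x - 9
image of x^4: 24x^2 - 36x + 18
image of x^5: 40x^3 - 90x^2 + 90x - 35
the matrix is upper triangular; its diagonal is (0, 0, 0, 0, 0, 0)
for a triangular matrix the eigenvalues are the diagonal entries, with algebraic multiplicity their repetition count


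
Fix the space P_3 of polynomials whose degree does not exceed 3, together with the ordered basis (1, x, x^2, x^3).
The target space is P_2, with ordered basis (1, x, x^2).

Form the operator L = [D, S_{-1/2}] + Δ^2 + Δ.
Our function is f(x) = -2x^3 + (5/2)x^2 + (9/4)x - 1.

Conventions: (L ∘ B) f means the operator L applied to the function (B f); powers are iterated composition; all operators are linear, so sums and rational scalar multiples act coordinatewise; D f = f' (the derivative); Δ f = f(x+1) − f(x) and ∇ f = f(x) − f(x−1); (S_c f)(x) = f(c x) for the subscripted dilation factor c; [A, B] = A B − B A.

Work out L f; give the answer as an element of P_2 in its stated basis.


S_{-1/2} f = (1/4)x^3 + (5/8)x^2 - (9/8)x - 1
D S_{-1/2} f = (3/4)x^2 + (5/4)x - 9/8
D f = -6x^2 + 5x + 9/4
S_{-1/2} D f = -(3/2)x^2 - (5/2)x + 9/4
[D, S_{-1/2}] f = (9/4)x^2 + (15/4)x - 27/8
Δ f = -6x^2 - x + 11/4
Δ Δ f = -12x - 7
Δ f = -6x^2 - x + 11/4
([D, S_{-1/2}] + Δ^2 + Δ) f = -(15/4)x^2 - (37/4)x - 61/8

the image equals g(x) = -(15/4)x^2 - (37/4)x - 61/8


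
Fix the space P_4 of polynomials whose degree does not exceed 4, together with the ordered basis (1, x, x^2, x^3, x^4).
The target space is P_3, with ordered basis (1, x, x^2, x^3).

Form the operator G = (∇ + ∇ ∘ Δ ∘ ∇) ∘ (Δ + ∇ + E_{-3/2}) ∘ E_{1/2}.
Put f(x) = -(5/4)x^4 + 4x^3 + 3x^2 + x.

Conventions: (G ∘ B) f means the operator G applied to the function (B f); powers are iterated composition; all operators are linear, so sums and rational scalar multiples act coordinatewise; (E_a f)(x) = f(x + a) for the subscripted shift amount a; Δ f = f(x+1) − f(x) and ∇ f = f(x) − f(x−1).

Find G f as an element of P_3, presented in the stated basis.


the image equals g(x) = -5x^3 + (9/2)x^2 - 47x + 189/4

E_{1/2} f = -(5/4)x^4 + (3/2)x^3 + (57/8)x^2 + (51/8)x + 107/64
Δ E_{1/2} f = -5x^3 - 3x^2 + (55/4)x + 55/4
∇ E_{1/2} f = -5x^3 + 12x^2 + (19/4)x + 2
E_{-3/2} E_{1/2} f = -(5/4)x^4 + 9x^3 - (33/2)x^2 + 12x - 13/4
(Δ + ∇ + E_{-3/2}) E_{1/2} f = -(5/4)x^4 - x^3 - (15/2)x^2 + (61/2)x + 25/2
∇ (Δ + ∇ + E_{-3/2}) E_{1/2} f = -5x^3 + (9/2)x^2 - 17x + 153/4
∇ (Δ + ∇ + E_{-3/2}) E_{1/2} f = -5x^3 + (9/2)x^2 - 17x + 153/4
Δ ∇ (Δ + ∇ + E_{-3/2}) E_{1/2} f = -15x^2 - 6x - 35/2
∇ Δ ∇ (Δ + ∇ + E_{-3/2}) E_{1/2} f = -30x + 9
(∇ + ∇ ∘ Δ ∘ ∇) (Δ + ∇ + E_{-3/2}) E_{1/2} f = -5x^3 + (9/2)x^2 - 47x + 189/4


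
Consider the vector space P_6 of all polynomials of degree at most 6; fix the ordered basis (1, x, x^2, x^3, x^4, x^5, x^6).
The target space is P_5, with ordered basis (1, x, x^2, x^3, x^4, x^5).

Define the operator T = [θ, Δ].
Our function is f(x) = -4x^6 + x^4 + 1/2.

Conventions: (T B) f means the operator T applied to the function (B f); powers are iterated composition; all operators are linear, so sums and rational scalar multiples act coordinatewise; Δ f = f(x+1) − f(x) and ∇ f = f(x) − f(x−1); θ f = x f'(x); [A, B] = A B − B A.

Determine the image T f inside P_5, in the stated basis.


the result is g(x) = 24x^5 + 120x^4 + 236x^3 + 228x^2 + 108x + 20

Δ f = -24x^5 - 60x^4 - 76x^3 - 54x^2 - 20x - 3
θ Δ f = -120x^5 - 240x^4 - 228x^3 - 108x^2 - 20x
θ f = -24x^6 + 4x^4
Δ θ f = -144x^5 - 360x^4 - 464x^3 - 336x^2 - 128x - 20
[θ, Δ] f = 24x^5 + 120x^4 + 236x^3 + 228x^2 + 108x + 20


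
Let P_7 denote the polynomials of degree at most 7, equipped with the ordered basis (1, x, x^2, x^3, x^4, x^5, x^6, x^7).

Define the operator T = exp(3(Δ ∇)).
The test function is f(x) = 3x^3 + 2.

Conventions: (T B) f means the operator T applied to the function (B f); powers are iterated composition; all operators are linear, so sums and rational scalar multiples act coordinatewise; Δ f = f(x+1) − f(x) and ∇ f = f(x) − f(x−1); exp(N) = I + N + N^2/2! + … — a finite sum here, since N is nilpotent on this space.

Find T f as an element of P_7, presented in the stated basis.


g(x) = 3x^3 + 54x + 2

order-1 term: 54x
the series for exp(3(Δ ∇)) f terminates at order 1
exp(3(Δ ∇)) f = 3x^3 + 54x + 2


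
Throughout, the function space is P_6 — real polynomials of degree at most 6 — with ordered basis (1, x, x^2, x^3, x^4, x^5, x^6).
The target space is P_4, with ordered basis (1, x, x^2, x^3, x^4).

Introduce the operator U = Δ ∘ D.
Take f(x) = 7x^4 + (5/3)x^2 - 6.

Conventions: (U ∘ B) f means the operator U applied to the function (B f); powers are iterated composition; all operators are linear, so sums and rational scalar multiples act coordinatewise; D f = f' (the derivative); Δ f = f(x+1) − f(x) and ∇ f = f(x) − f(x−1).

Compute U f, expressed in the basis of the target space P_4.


D f = 28x^3 + (10/3)x
Δ D f = 84x^2 + 84x + 94/3

g(x) = 84x^2 + 84x + 94/3


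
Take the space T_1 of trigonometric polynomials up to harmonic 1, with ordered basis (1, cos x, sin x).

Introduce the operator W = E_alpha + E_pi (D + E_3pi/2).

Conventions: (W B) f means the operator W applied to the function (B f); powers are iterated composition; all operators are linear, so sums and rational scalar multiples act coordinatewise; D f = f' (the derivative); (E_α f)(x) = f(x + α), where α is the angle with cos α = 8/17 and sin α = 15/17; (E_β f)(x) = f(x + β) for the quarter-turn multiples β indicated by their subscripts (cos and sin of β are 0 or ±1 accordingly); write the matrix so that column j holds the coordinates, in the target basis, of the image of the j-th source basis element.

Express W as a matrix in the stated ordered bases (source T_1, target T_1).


image of 1: 2
image of cos x: (8/17)cos x - (15/17)sin x
image of sin x: (15/17)cos x + (8/17)sin x
each image's coordinates form column j of the matrix

the matrix is [[2, 0, 0]; [0, 8/17, 15/17]; [0, -15/17, 8/17]] (rows listed top to bottom)


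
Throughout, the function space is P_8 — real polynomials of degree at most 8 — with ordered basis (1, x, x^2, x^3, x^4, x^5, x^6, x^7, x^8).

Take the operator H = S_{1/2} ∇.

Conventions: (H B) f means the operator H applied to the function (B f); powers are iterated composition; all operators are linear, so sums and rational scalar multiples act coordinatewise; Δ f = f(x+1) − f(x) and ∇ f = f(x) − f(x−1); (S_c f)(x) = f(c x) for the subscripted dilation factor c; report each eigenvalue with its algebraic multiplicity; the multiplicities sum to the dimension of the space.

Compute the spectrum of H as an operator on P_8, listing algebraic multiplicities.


λ = 0 (multiplicity 9)

image of 1: 0
image of x: 1
image of x^2: x - 1
image of x^3: (3/4)x^2 - (3/2)x + 1
image of x^4: (1/2)x^3 - (3/2)x^2 + 2x - 1
image of x^5: (5/16)x^4 - (5/4)x^3 + (5/2)x^2 - (5/2)x + 1
image of x^6: (3/16)x^5 - (15/16)x^4 + (5/2)x^3 - (15/4)x^2 + 3x - 1
image of x^7: (7/64)x^6 - (21/32)x^5 + (35/16)x^4 - (35/8)x^3 + (21/4)x^2 - (7/2)x + 1
image of x^8: (1/16)x^7 - (7/16)x^6 + (7/4)x^5 - (35/8)x^4 + 7x^3 - 7x^2 + 4x - 1
the matrix is upper triangular; its diagonal is (0, 0, 0, 0, 0, 0, 0, 0, 0)
for a triangular matrix the eigenvalues are the diagonal entries, with algebraic multiplicity their repetition count


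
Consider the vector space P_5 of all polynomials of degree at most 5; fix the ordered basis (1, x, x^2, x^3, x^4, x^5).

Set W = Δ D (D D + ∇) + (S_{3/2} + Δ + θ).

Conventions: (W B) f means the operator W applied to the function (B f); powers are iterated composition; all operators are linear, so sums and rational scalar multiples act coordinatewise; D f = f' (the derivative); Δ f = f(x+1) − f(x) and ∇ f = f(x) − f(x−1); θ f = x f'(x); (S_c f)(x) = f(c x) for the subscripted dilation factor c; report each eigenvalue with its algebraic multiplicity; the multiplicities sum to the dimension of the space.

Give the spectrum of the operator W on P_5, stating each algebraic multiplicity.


image of 1: 1
image of x: (5/2)x + 1
image of x^2: (17/4)x^2 + 2x + 1
image of x^3: (51/8)x^3 + 3x^2 + 3x + 7
image of x^4: (145/16)x^4 + 4x^3 + 6x^2 + 28x + 25
image of x^5: (403/32)x^5 + 5x^4 + 10x^3 + 70x^2 + 125x + 71
the matrix is upper triangular; its diagonal is (1, 5/2, 17/4, 51/8, 145/16, 403/32)
for a triangular matrix the eigenvalues are the diagonal entries, with algebraic multiplicity their repetition count

λ = 1 (multiplicity 1), λ = 5/2 (multiplicity 1), λ = 17/4 (multiplicity 1), λ = 51/8 (multiplicity 1), λ = 145/16 (multiplicity 1), λ = 403/32 (multiplicity 1)


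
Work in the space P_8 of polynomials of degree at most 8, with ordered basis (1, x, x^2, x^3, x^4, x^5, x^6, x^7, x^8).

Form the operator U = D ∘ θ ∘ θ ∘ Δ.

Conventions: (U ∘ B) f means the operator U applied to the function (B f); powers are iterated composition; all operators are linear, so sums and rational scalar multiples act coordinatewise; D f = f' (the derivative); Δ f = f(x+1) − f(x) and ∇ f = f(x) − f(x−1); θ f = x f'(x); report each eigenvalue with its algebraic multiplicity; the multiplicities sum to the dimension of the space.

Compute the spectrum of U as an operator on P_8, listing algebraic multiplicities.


λ = 0 (multiplicity 9)

image of 1: 0
image of x: 0
image of x^2: 2
image of x^3: 24x + 3
image of x^4: 108x^2 + 48x + 4
image of x^5: 320x^3 + 270x^2 + 80x + 5
image of x^6: 750x^4 + 960x^3 + 540x^2 + 120x + 6
image of x^7: 1512x^5 + 2625x^4 + 2240x^3 + 945x^2 + 168x + 7
image of x^8: 2744x^6 + 6048x^5 + 7000x^4 + 4480x^3 + 1512x^2 + 224x + 8
the matrix is upper triangular; its diagonal is (0, 0, 0, 0, 0, 0, 0, 0, 0)
for a triangular matrix the eigenvalues are the diagonal entries, with algebraic multiplicity their repetition count


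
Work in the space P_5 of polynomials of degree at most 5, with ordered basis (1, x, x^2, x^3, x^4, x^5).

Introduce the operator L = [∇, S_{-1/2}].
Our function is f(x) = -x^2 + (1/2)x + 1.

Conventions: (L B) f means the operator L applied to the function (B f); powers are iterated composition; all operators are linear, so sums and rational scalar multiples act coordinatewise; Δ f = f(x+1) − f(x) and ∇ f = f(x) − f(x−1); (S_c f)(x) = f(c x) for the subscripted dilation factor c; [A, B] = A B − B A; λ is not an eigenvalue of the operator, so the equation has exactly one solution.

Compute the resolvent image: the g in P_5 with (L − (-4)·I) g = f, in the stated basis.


the result is g(x) = -(1/4)x^2 + (7/32)x + 97/256

write g with unknown coordinates in the stated basis and equate coefficients in (L − (-4)·I) g = f
solving from the highest basis element down gives g = -(1/4)x^2 + (7/32)x + 97/256
check: L g = -(3/8)x - 33/64
so L g − (-4)·g = -x^2 + (1/2)x + 1 = f ✓


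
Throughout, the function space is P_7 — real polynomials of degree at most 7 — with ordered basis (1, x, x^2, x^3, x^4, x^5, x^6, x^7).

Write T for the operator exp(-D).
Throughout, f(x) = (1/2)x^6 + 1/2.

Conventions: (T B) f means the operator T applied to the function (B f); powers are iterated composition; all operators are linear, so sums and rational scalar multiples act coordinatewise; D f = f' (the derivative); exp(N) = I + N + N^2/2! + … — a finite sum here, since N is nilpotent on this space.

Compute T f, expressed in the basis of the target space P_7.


the image equals g(x) = (1/2)x^6 - 3x^5 + (15/2)x^4 - 10x^3 + (15/2)x^2 - 3x + 1

order-1 term: -3x^5
order-2 term: (15/2)x^4
order-3 term: -10x^3
order-4 term: (15/2)x^2
order-5 term: -3x
order-6 term: 1/2
the series for exp(-D) f terminates at order 6
exp(-D) f = (1/2)x^6 - 3x^5 + (15/2)x^4 - 10x^3 + (15/2)x^2 - 3x + 1


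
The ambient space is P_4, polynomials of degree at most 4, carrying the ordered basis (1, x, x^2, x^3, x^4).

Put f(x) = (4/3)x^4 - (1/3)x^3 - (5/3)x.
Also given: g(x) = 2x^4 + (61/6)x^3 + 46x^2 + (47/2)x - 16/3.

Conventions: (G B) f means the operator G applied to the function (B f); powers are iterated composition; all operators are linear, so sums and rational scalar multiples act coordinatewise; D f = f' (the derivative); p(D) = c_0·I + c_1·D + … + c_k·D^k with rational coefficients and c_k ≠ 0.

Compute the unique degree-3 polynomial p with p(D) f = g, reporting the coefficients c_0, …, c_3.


D^0 f = (4/3)x^4 - (1/3)x^3 - (5/3)x
D^1 f = (16/3)x^3 - x^2 - 5/3
D^2 f = 16x^2 - 2x
D^3 f = 32x - 2
matching coefficients of g against c_0 f + c_1 Df + … from the top degree down determines the c_i
solution: c_0 = 3/2, c_1 = 2, c_2 = 3, c_3 = 1

p(D) = (3/2)·I + 2·D + 3·D^2 + D^3, i.e. c_0 = 3/2, c_1 = 2, c_2 = 3, c_3 = 1


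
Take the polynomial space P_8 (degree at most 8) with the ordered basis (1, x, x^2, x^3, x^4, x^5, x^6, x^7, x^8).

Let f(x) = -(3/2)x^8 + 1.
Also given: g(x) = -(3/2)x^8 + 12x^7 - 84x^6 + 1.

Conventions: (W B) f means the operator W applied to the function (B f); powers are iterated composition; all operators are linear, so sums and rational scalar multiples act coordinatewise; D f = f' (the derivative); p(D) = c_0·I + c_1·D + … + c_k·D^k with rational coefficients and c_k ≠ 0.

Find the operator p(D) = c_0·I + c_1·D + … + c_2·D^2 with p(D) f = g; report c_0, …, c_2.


p(D) = I − D + D^2, i.e. c_0 = 1, c_1 = -1, c_2 = 1

D^0 f = -(3/2)x^8 + 1
D^1 f = -12x^7
D^2 f = -84x^6
matching coefficients of g against c_0 f + c_1 Df + … from the top degree down determines the c_i
solution: c_0 = 1, c_1 = -1, c_2 = 1


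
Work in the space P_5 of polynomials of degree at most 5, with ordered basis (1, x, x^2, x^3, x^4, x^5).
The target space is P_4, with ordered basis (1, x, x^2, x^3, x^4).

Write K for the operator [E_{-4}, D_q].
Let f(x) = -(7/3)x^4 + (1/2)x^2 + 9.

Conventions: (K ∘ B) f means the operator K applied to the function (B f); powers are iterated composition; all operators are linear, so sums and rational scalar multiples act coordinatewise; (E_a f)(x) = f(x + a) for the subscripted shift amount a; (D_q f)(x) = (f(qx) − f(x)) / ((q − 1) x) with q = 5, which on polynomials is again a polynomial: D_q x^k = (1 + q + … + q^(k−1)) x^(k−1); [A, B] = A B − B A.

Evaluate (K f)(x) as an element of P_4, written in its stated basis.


D_q f = -364x^3 + 3x
E_{-4} D_q f = -364x^3 + 4368x^2 - 17469x + 23284
E_{-4} f = -(7/3)x^4 + (112/3)x^3 - (447/2)x^2 + (1780/3)x - 1741/3
D_q E_{-4} f = -364x^3 + (3472/3)x^2 - 1341x + 1780/3
[E_{-4}, D_q] f = (9632/3)x^2 - 16128x + 68072/3

g(x) = (9632/3)x^2 - 16128x + 68072/3


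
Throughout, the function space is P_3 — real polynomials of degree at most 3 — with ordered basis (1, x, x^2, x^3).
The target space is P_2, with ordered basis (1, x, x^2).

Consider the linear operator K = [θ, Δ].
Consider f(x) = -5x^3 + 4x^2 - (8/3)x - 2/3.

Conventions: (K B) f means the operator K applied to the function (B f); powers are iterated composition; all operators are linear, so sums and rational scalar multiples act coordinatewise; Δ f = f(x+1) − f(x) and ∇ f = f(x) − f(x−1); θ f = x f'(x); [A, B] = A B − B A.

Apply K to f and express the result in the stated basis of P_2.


Δ f = -15x^2 - 7x - 11/3
θ Δ f = -30x^2 - 7x
θ f = -15x^3 + 8x^2 - (8/3)x
Δ θ f = -45x^2 - 29x - 29/3
[θ, Δ] f = 15x^2 + 22x + 29/3

the result is g(x) = 15x^2 + 22x + 29/3


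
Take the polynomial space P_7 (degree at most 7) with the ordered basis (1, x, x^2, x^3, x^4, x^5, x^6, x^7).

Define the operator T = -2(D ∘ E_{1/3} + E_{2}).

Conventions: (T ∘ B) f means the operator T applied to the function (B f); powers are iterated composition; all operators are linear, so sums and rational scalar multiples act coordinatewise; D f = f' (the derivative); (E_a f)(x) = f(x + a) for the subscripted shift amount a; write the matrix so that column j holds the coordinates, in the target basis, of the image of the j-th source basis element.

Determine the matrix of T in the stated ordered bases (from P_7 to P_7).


image of 1: -2
image of x: -2x - 6
image of x^2: -2x^2 - 12x - 28/3
image of x^3: -2x^3 - 18x^2 - 28x - 50/3
image of x^4: -2x^4 - 24x^3 - 56x^2 - (200/3)x - 872/27
image of x^5: -2x^5 - 30x^4 - (280/3)x^3 - (500/3)x^2 - (4360/27)x - 5194/81
image of x^6: -2x^6 - 36x^5 - 140x^4 - (1000/3)x^3 - (4360/9)x^2 - (10388/27)x - 10372/81
image of x^7: -2x^7 - 42x^6 - 196x^5 - (1750/3)x^4 - (30520/27)x^3 - (36358/27)x^2 - (72604/81)x - 186638/729
each image's coordinates form column j of the matrix

the matrix is [[-2, -6, -28/3, -50/3, -872/27, -5194/81, -10372/81, -186638/729]; [0, -2, -12, -28, -200/3, -4360/27, -10388/27, -72604/81]; [0, 0, -2, -18, -56, -500/3, -4360/9, -36358/27]; [0, 0, 0, -2, -24, -280/3, -1000/3, -30520/27]; [0, 0, 0, 0, -2, -30, -140, -1750/3]; [0, 0, 0, 0, 0, -2, -36, -196]; [0, 0, 0, 0, 0, 0, -2, -42]; [0, 0, 0, 0, 0, 0, 0, -2]] (rows listed top to bottom)


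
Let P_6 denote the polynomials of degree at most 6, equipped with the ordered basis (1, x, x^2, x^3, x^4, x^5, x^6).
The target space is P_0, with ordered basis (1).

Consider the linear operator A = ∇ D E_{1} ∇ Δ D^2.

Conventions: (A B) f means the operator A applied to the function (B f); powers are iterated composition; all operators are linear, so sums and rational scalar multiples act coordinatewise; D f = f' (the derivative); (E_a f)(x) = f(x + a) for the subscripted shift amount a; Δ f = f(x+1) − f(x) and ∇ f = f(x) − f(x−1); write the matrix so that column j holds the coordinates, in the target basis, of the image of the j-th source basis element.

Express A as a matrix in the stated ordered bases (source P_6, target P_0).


the matrix is [[0, 0, 0, 0, 0, 0, 720]] (rows listed top to bottom)

image of 1: 0
image of x: 0
image of x^2: 0
image of x^3: 0
image of x^4: 0
image of x^5: 0
image of x^6: 720
each image's coordinates form column j of the matrix


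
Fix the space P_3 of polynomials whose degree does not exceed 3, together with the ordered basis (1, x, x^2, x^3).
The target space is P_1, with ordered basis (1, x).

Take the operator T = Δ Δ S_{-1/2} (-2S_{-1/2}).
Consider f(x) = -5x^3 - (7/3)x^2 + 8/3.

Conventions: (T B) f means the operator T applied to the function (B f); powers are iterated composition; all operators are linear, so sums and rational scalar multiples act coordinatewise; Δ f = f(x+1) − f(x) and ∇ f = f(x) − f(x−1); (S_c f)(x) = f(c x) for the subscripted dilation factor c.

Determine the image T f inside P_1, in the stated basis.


S_{-1/2} f = (5/8)x^3 - (7/12)x^2 + 8/3
(-2S_{-1/2}) f = -(5/4)x^3 + (7/6)x^2 - 16/3
S_{-1/2} (-2S_{-1/2}) f = (5/32)x^3 + (7/24)x^2 - 16/3
Δ S_{-1/2} (-2S_{-1/2}) f = (15/32)x^2 + (101/96)x + 43/96
Δ Δ S_{-1/2} (-2S_{-1/2}) f = (15/16)x + 73/48

the result is g(x) = (15/16)x + 73/48


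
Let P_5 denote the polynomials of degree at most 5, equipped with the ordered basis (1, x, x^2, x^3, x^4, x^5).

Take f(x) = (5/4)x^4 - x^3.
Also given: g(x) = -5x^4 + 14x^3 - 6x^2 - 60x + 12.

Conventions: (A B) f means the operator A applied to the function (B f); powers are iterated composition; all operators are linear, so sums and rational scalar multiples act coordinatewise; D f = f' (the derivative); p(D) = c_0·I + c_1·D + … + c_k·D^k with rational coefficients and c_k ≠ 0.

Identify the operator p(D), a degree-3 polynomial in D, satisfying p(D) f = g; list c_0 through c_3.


D^0 f = (5/4)x^4 - x^3
D^1 f = 5x^3 - 3x^2
D^2 f = 15x^2 - 6x
D^3 f = 30x - 6
matching coefficients of g against c_0 f + c_1 Df + … from the top degree down determines the c_i
solution: c_0 = -4, c_1 = 2, c_2 = 0, c_3 = -2

p(D) = -4·I + 2·D − 2·D^3, i.e. c_0 = -4, c_1 = 2, c_2 = 0, c_3 = -2


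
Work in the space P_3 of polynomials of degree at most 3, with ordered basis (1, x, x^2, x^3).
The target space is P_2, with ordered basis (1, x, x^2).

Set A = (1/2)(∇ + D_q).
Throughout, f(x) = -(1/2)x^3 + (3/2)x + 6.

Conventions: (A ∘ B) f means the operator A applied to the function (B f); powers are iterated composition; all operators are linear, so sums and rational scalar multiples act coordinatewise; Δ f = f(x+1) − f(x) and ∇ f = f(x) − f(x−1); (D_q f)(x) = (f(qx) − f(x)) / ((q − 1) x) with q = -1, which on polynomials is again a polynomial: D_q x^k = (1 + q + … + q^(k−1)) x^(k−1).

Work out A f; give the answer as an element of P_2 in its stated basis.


the result is g(x) = -x^2 + (3/4)x + 5/4

∇ f = -(3/2)x^2 + (3/2)x + 1
D_q f = -(1/2)x^2 + 3/2
(∇ + D_q) f = -2x^2 + (3/2)x + 5/2
((1/2)(∇ + D_q)) f = -x^2 + (3/4)x + 5/4


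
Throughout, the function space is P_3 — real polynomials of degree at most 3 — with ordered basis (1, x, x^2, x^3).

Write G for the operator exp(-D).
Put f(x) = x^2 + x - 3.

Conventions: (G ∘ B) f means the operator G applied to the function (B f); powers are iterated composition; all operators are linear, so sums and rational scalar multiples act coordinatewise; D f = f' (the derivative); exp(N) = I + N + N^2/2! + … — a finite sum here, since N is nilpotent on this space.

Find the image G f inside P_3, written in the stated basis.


g(x) = x^2 - x - 3

order-1 term: -2x - 1
order-2 term: 1
the series for exp(-D) f terminates at order 2
exp(-D) f = x^2 - x - 3


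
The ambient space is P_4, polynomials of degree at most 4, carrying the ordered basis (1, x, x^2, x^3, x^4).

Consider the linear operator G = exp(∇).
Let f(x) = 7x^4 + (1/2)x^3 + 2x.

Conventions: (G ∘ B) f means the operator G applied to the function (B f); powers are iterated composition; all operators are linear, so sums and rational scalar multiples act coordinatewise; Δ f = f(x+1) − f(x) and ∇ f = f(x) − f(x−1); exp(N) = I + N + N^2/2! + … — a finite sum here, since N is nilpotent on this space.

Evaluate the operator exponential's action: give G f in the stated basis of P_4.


order-1 term: 28x^3 - (81/2)x^2 + (53/2)x - 9/2
order-2 term: 42x^2 - (165/2)x + 95/2
order-3 term: 28x - 83/2
order-4 term: 7
the series for exp(∇) f terminates at order 4
exp(∇) f = 7x^4 + (57/2)x^3 + (3/2)x^2 - 26x + 17/2

g(x) = 7x^4 + (57/2)x^3 + (3/2)x^2 - 26x + 17/2


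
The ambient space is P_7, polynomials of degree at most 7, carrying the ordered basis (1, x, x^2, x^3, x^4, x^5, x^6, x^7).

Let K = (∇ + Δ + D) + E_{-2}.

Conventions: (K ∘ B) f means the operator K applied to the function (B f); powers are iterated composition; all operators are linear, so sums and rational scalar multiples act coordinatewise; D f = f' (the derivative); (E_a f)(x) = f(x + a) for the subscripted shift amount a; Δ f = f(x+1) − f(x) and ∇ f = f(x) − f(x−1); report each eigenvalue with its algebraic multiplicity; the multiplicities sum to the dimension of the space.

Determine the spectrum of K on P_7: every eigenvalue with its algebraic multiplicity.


λ = 1 (multiplicity 8)

image of 1: 1
image of x: x + 1
image of x^2: x^2 + 2x + 4
image of x^3: x^3 + 3x^2 + 12x - 6
image of x^4: x^4 + 4x^3 + 24x^2 - 24x + 16
image of x^5: x^5 + 5x^4 + 40x^3 - 60x^2 + 80x - 30
image of x^6: x^6 + 6x^5 + 60x^4 - 120x^3 + 240x^2 - 180x + 64
image of x^7: x^7 + 7x^6 + 84x^5 - 210x^4 + 560x^3 - 630x^2 + 448x - 126
the matrix is upper triangular; its diagonal is (1, 1, 1, 1, 1, 1, 1, 1)
for a triangular matrix the eigenvalues are the diagonal entries, with algebraic multiplicity their repetition count


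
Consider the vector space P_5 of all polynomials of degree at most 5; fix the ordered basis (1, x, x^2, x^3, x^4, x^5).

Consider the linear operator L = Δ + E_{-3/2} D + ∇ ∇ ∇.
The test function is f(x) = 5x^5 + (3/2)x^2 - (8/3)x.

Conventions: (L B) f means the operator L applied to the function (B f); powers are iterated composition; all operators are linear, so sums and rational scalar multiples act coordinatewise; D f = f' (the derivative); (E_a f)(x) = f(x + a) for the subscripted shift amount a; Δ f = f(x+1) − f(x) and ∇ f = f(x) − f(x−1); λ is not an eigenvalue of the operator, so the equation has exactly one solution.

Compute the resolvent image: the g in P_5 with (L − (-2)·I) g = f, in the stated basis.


the image equals g(x) = (5/2)x^5 - (25/2)x^4 + 75x^3 - (3769/8)x^2 + (43507/24)x - 638027/192

write g with unknown coordinates in the stated basis and equate coefficients in (L − (-2)·I) g = f
solving from the highest basis element down gives g = (5/2)x^5 - (25/2)x^4 + 75x^3 - (3769/8)x^2 + (43507/24)x - 638027/192
check: L g = 25x^4 - 150x^3 + (3775/4)x^2 - (14513/4)x + 638027/96
so L g − (-2)·g = 5x^5 + (3/2)x^2 - (8/3)x = f ✓


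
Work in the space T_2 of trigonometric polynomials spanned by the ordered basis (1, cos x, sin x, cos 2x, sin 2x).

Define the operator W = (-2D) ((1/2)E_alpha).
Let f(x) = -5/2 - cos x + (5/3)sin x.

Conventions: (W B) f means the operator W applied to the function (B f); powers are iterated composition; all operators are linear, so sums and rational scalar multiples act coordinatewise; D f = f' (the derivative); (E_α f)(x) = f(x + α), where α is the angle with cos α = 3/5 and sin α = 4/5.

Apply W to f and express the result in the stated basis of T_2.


the image equals g(x) = -(9/5)cos x + (11/15)sin x

E_alpha f = -5/2 + (11/15)cos x + (9/5)sin x
((1/2)E_alpha) f = -5/4 + (11/30)cos x + (9/10)sin x
D ((1/2)E_alpha) f = (9/10)cos x - (11/30)sin x
(-2D) ((1/2)E_alpha) f = -(9/5)cos x + (11/15)sin x


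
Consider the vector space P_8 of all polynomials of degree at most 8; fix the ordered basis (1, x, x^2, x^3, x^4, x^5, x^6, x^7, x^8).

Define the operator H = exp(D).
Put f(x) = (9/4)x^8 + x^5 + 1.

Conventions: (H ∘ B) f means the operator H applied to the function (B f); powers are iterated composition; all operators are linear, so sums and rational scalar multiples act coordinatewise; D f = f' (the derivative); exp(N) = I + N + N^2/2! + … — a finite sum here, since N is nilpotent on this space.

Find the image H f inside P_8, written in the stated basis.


order-1 term: 18x^7 + 5x^4
order-2 term: 63x^6 + 10x^3
order-3 term: 126x^5 + 10x^2
order-4 term: (315/2)x^4 + 5x
order-5 term: 126x^3 + 1
order-6 term: 63x^2
order-7 term: 18x
order-8 term: 9/4
the series for exp(D) f terminates at order 8
exp(D) f = (9/4)x^8 + 18x^7 + 63x^6 + 127x^5 + (325/2)x^4 + 136x^3 + 73x^2 + 23x + 17/4

the image equals g(x) = (9/4)x^8 + 18x^7 + 63x^6 + 127x^5 + (325/2)x^4 + 136x^3 + 73x^2 + 23x + 17/4


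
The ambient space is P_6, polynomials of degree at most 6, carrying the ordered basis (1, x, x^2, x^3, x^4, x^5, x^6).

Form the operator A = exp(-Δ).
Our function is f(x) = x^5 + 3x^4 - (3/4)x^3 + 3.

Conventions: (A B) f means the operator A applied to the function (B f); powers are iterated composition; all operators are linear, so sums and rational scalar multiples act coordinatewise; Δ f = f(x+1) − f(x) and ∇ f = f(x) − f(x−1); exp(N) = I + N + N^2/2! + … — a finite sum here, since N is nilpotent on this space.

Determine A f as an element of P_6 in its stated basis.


the image equals g(x) = x^5 - 2x^4 - (51/4)x^3 + (49/4)x^2 + 17x + 13/4

order-1 term: -5x^4 - 22x^3 - (103/4)x^2 - (59/4)x - 13/4
order-2 term: 10x^3 + 48x^2 + (275/4)x + 135/4
order-3 term: -10x^2 - 42x - 169/4
order-4 term: 5x + 13
order-5 term: -1
the series for exp(-Δ) f terminates at order 5
exp(-Δ) f = x^5 - 2x^4 - (51/4)x^3 + (49/4)x^2 + 17x + 13/4
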